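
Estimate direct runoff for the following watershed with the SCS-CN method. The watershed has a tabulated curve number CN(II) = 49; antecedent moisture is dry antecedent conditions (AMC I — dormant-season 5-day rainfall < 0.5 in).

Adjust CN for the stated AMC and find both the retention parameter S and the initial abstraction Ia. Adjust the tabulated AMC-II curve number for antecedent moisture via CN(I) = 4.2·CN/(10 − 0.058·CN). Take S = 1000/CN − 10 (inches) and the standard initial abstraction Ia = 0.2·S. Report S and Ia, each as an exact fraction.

S = 8500/343 in ≈ 24.781 in; Ia = 1700/343 in ≈ 4.956 in

CN(I) from CN(II)=49: (4.2·49)/(10 − 0.058·49) = 34300/1193 ≈ 28.751
Max retention: S = 1000/(34300/1193) − 10 = 8500/343 in (≈ 24.781 in)
Ia = 0.2·(8500/343) = 1700/343 in ≈ 4.956 in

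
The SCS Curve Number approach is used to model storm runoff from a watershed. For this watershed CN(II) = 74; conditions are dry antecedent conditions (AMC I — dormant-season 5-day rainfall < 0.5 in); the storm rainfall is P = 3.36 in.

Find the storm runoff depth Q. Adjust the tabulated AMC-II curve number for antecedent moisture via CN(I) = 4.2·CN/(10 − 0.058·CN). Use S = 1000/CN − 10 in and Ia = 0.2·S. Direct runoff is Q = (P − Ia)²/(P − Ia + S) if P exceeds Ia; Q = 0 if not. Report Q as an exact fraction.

Q = 268435456/948270225 in ≈ 0.283 in

Adjust CN=74 to AMC I: 4.2·74/(10 − 0.058·74) → (1554/5) ÷ (1427/250) = 77700/1427 ≈ 54.450
S = 1000/(77700/1427) − 10 = 6500/777 in ≈ 8.366 in
Ia = 0.2·(6500/777) = 1300/777 in ≈ 1.673 in
P − Ia = 3.360 − 1.673 = 32768/19425 ≈ 1.687 in (> 0, runoff occurs)
Q: (32768/19425)² ÷ (195268/19425) = 268435456/948270225 in (≈ 0.283 in)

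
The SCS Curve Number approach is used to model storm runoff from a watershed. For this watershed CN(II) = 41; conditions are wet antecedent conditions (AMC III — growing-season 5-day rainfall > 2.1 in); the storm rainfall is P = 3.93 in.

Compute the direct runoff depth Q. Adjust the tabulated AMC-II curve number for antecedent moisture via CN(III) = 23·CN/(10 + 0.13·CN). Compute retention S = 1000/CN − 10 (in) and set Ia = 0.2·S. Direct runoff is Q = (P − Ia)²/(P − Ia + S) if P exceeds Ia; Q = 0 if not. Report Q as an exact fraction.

Adjust CN=41 to AMC III: 23·41/(10 + 0.13·41) → 943 ÷ (1533/100) = 94300/1533 ≈ 61.513
S = 1000/(94300/1533) − 10 = 5900/943 in ≈ 6.257 in
Ia = 0.2·(5900/943) = 1180/943 in ≈ 1.251 in
Excess rainfall: 3.930 − 1.251 = 2.679 in; P > Ia so Q > 0
Q = (252599/94300)²/((252599/94300) + 5900/943) = (63806254801/8892490000)/(842599/94300) = 63806254801/79457085700 in ≈ 0.803 in

Q = 63806254801/79457085700 in ≈ 0.803 in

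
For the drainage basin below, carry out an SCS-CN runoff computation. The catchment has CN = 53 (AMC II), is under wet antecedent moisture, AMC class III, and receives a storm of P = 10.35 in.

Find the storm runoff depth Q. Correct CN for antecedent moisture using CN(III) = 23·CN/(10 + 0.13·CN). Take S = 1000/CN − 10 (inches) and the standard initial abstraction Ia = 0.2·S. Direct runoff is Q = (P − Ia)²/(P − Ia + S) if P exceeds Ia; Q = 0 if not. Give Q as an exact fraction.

CN(III) from CN(II)=53: (23·53)/(10 + 0.13·53) = 121900/1689 ≈ 72.173
Max retention: S = 1000/(121900/1689) − 10 = 4700/1219 in (≈ 3.856 in)
Ia = 0.2S: 0.2·3.856 = 0.771 in (exactly 940/1219)
Excess rainfall: 10.350 − 0.771 = 9.579 in; P > Ia so Q > 0
Runoff Q = (P−Ia)²/(P−Ia+S) = (9.579)²/(9.579+3.856) = 54537662089/7985254540 ≈ 6.830 in

Q = 54537662089/7985254540 in ≈ 6.830 in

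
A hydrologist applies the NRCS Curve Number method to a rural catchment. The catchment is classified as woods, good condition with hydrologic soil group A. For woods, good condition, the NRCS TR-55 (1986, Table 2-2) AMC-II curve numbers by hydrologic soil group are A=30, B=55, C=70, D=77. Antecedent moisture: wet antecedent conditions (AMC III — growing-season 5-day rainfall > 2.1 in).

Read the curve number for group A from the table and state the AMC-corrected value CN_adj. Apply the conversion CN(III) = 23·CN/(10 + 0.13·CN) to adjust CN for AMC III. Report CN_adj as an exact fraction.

CN_adj = 6900/139 ≈ 49.640

NRCS table: woods, good condition, soil group A → CN(II) = 30
CN(III) from CN(II)=30: (23·30)/(10 + 0.13·30) = 6900/139 ≈ 49.640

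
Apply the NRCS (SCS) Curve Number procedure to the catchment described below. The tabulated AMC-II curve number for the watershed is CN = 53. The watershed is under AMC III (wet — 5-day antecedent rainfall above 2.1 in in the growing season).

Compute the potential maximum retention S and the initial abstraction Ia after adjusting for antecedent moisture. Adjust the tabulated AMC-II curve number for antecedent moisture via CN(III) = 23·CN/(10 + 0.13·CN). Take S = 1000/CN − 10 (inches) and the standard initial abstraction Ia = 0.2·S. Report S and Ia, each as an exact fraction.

S = 4700/1219 in ≈ 3.856 in; Ia = 940/1219 in ≈ 0.771 in

CN(III) from CN(II)=53: (23·53)/(10 + 0.13·53) = 121900/1689 ≈ 72.173
Retention S: 1000/CN − 10 with CN=72.173 → S = 4700/1219 ≈ 3.856 in
Ia = 0.2S: 0.2·3.856 = 0.771 in (exactly 940/1219)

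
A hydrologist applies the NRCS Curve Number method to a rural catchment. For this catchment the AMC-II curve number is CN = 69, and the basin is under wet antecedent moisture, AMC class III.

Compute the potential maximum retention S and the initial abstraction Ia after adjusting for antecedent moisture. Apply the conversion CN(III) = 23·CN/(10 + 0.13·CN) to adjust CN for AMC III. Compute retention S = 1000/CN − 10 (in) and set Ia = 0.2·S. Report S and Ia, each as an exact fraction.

S = 3100/1587 in ≈ 1.953 in; Ia = 620/1587 in ≈ 0.391 in

Adjust CN=69 to AMC III: 23·69/(10 + 0.13·69) → 1587 ÷ (1897/100) = 158700/1897 ≈ 83.658
Max retention: S = 1000/(158700/1897) − 10 = 3100/1587 in (≈ 1.953 in)
Ia = 0.2S: 0.2·1.953 = 0.391 in (exactly 620/1587)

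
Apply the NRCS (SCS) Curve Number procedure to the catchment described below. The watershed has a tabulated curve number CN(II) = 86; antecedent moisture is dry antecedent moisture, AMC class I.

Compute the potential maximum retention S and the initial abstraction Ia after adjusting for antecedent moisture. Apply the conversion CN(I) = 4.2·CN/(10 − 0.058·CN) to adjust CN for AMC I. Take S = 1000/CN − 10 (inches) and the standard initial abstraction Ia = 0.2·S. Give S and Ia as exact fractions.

CN(I) from CN(II)=86: (4.2·86)/(10 − 0.058·86) = 12900/179 ≈ 72.067
Max retention: S = 1000/(12900/179) − 10 = 500/129 in (≈ 3.876 in)
Ia = 0.2·(500/129) = 100/129 in ≈ 0.775 in

S = 500/129 in ≈ 3.876 in; Ia = 100/129 in ≈ 0.775 in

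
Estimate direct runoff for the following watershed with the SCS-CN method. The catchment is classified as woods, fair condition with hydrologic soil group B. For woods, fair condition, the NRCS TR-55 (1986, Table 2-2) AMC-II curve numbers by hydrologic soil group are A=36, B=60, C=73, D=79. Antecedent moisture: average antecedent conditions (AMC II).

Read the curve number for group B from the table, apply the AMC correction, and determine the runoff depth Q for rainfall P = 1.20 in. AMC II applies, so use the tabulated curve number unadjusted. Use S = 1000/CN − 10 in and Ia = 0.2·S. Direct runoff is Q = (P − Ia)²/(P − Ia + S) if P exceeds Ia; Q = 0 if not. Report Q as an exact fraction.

Q = 0 in ≈ 0.000 in

NRCS table: woods, fair condition, soil group B → CN(II) = 60
CN(II) = 60; AMC II needs no correction.
Retention S: 1000/CN − 10 with CN=60.000 → S = 20/3 ≈ 6.667 in
Ia = 0.2S: 0.2·6.667 = 1.333 in (exactly 4/3)
P = 1.200 ≤ Ia = 1.333 in: entire storm abstracted, Q = 0.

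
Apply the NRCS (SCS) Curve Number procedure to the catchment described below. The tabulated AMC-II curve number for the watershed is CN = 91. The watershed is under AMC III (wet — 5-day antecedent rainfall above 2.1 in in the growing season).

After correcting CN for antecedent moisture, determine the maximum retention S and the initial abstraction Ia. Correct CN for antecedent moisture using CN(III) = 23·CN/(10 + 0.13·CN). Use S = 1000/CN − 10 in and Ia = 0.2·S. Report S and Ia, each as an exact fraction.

CN(III) from CN(II)=91: (23·91)/(10 + 0.13·91) = 209300/2183 ≈ 95.877
S = 1000/(209300/2183) − 10 = 900/2093 in ≈ 0.430 in
Initial abstraction Ia = S/5 = (900/2093)/5 = 180/2093 ≈ 0.086 in

S = 900/2093 in ≈ 0.430 in; Ia = 180/2093 in ≈ 0.086 in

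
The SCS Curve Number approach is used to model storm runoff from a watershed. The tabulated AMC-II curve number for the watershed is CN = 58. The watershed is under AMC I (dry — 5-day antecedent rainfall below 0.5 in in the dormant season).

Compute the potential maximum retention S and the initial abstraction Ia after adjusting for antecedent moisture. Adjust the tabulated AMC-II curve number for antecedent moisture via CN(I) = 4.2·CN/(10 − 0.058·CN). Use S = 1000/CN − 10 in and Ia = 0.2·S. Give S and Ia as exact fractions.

S = 500/29 in ≈ 17.241 in; Ia = 100/29 in ≈ 3.448 in

Adjust CN=58 to AMC I: 4.2·58/(10 − 0.058·58) → (1218/5) ÷ (1659/250) = 2900/79 ≈ 36.709
Max retention: S = 1000/(2900/79) − 10 = 500/29 in (≈ 17.241 in)
Ia = 0.2S: 0.2·17.241 = 3.448 in (exactly 100/29)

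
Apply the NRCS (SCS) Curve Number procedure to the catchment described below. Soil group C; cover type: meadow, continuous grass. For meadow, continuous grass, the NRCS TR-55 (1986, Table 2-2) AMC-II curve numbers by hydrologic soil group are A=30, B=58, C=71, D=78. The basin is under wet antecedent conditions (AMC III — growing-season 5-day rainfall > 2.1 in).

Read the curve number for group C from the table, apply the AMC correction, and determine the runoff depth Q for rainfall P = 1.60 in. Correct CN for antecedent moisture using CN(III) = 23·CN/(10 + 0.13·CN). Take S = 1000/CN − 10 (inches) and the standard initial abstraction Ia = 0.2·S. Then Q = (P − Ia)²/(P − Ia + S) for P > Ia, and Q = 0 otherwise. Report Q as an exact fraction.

NRCS table: meadow, continuous grass, soil group C → CN(II) = 71
CN(III) from CN(II)=71: (23·71)/(10 + 0.13·71) = 163300/1923 ≈ 84.919
S = 1000/(163300/1923) − 10 = 2900/1633 in ≈ 1.776 in
Ia = 0.2·(2900/1633) = 580/1633 in ≈ 0.355 in
P − Ia = 1.600 − 0.355 = 10164/8165 ≈ 1.245 in (> 0, runoff occurs)
Q = (10164/8165)²/((10164/8165) + 2900/1633) = (103306896/66667225)/(24664/8165) = 12913362/25172695 in ≈ 0.513 in

Q = 12913362/25172695 in ≈ 0.513 in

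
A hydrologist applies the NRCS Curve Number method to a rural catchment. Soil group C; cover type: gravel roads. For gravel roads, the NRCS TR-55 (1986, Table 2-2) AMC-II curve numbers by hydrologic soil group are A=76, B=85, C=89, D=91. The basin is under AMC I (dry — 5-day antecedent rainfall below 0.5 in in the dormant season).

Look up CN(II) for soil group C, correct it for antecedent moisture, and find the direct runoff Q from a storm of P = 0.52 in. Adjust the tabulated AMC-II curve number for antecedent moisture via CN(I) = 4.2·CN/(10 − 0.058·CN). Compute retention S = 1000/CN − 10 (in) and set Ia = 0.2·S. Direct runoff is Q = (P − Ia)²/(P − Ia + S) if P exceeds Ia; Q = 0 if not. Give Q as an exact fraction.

Q = 0 in ≈ 0.000 in

NRCS table: gravel roads, soil group C → CN(II) = 89
Adjust CN=89 to AMC I: 4.2·89/(10 − 0.058·89) → (1869/5) ÷ (2419/500) = 186900/2419 ≈ 77.263
S = 1000/(186900/2419) − 10 = 5500/1869 in ≈ 2.943 in
Ia = 0.2S: 0.2·2.943 = 0.589 in (exactly 1100/1869)
P = 0.520 ≤ Ia = 0.589 in: entire storm abstracted, Q = 0.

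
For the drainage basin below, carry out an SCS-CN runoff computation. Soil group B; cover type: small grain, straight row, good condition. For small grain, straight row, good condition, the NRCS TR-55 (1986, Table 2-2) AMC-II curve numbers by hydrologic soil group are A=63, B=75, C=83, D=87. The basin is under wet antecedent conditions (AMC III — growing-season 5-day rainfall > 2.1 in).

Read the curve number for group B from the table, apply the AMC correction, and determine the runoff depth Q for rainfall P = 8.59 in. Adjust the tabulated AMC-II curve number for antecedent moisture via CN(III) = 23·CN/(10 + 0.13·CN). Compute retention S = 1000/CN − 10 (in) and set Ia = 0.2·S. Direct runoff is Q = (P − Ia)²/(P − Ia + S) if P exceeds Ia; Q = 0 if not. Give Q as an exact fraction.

Q = 3279967441/464169900 in ≈ 7.066 in

NRCS table: small grain, straight row, good condition, soil group B → CN(II) = 75
Wet (AMC III): CN(III) = 23·75/(10 + 0.13·75) = 1725/(79/4) = 6900/79 ≈ 87.342
Max retention: S = 1000/(6900/79) − 10 = 100/69 in (≈ 1.449 in)
Initial abstraction Ia = S/5 = (100/69)/5 = 20/69 ≈ 0.290 in
Excess rainfall: 8.590 − 0.290 = 8.300 in; P > Ia so Q > 0
Q: (57271/6900)² ÷ (67271/6900) = 3279967441/464169900 in (≈ 7.066 in)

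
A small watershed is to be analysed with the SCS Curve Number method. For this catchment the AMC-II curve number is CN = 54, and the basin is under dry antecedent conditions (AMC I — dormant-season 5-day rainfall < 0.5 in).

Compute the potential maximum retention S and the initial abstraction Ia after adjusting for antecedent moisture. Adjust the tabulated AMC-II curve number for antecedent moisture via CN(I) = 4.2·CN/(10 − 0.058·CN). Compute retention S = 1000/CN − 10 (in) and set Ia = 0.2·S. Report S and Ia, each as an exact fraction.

S = 11500/567 in ≈ 20.282 in; Ia = 2300/567 in ≈ 4.056 in

Dry (AMC I): CN(I) = 4.2·54/(10 − 0.058·54) = (1134/5)/(1717/250) = 56700/1717 ≈ 33.023
S = 1000/(56700/1717) − 10 = 11500/567 in ≈ 20.282 in
Initial abstraction Ia = S/5 = (11500/567)/5 = 2300/567 ≈ 4.056 in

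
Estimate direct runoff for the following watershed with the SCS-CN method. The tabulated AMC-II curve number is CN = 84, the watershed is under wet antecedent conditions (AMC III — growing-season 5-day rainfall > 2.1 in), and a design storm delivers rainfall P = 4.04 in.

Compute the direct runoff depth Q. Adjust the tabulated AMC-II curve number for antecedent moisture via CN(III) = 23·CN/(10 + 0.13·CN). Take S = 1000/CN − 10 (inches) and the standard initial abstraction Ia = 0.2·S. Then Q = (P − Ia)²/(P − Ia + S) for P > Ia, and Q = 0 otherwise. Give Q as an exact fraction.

Adjust CN=84 to AMC III: 23·84/(10 + 0.13·84) → 1932 ÷ (523/25) = 48300/523 ≈ 92.352
Max retention: S = 1000/(48300/523) − 10 = 400/483 in (≈ 0.828 in)
Ia = 0.2·(400/483) = 80/483 in ≈ 0.166 in
Excess rainfall: 4.040 − 0.166 = 3.874 in; P > Ia so Q > 0
Runoff Q = (P−Ia)²/(P−Ia+S) = (3.874)²/(3.874+0.828) = 2188649089/685654725 ≈ 3.192 in

Q = 2188649089/685654725 in ≈ 3.192 in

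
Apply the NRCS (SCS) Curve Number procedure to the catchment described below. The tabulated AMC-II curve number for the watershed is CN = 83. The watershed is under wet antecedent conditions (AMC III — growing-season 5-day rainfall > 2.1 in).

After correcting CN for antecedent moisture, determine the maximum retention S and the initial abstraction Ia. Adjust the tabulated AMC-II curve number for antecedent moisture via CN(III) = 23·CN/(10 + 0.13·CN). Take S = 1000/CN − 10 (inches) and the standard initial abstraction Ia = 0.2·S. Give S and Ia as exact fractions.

S = 1700/1909 in ≈ 0.891 in; Ia = 340/1909 in ≈ 0.178 in

Adjust CN=83 to AMC III: 23·83/(10 + 0.13·83) → 1909 ÷ (2079/100) = 190900/2079 ≈ 91.823
Max retention: S = 1000/(190900/2079) − 10 = 1700/1909 in (≈ 0.891 in)
Initial abstraction Ia = S/5 = (1700/1909)/5 = 340/1909 ≈ 0.178 in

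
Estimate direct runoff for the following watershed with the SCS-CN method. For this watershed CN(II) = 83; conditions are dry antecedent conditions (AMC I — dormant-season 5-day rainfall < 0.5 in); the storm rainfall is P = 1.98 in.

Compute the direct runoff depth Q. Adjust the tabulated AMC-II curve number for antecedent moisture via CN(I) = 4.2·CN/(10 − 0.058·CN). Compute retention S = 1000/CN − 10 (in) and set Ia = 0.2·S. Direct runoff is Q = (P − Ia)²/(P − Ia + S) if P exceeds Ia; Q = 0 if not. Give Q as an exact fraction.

Q = 7666228249/44669342550 in ≈ 0.172 in

CN(I) from CN(II)=83: (4.2·83)/(10 − 0.058·83) = 174300/2593 ≈ 67.219
Max retention: S = 1000/(174300/2593) − 10 = 8500/1743 in (≈ 4.877 in)
Initial abstraction Ia = S/5 = (8500/1743)/5 = 1700/1743 ≈ 0.975 in
Excess rainfall: 1.980 − 0.975 = 1.005 in; P > Ia so Q > 0
Q: (87557/87150)² ÷ (512557/87150) = 7666228249/44669342550 in (≈ 0.172 in)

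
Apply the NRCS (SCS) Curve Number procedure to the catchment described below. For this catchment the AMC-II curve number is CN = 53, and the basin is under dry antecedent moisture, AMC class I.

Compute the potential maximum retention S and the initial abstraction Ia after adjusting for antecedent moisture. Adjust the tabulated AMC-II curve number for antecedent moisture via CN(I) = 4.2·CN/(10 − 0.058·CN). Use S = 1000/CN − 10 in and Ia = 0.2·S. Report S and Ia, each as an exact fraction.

Dry (AMC I): CN(I) = 4.2·53/(10 − 0.058·53) = (1113/5)/(3463/500) = 111300/3463 ≈ 32.140
Max retention: S = 1000/(111300/3463) − 10 = 23500/1113 in (≈ 21.114 in)
Ia = 0.2S: 0.2·21.114 = 4.223 in (exactly 4700/1113)

S = 23500/1113 in ≈ 21.114 in; Ia = 4700/1113 in ≈ 4.223 in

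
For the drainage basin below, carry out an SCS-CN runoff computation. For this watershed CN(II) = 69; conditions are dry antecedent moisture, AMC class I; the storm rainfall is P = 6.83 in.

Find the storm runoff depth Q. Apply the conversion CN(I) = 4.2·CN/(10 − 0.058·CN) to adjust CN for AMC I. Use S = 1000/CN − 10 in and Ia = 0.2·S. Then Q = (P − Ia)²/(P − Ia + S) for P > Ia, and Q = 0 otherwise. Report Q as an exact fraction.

Dry (AMC I): CN(I) = 4.2·69/(10 − 0.058·69) = (1449/5)/(2999/500) = 144900/2999 ≈ 48.316
Max retention: S = 1000/(144900/2999) − 10 = 15500/1449 in (≈ 10.697 in)
Initial abstraction Ia = S/5 = (15500/1449)/5 = 3100/1449 ≈ 2.139 in
Excess rainfall: 6.830 − 2.139 = 4.691 in; P > Ia so Q > 0
Q = (679667/144900)²/((679667/144900) + 15500/1449) = (461947230889/20996010000)/(2229667/144900) = 461947230889/323078748300 in ≈ 1.430 in

Q = 461947230889/323078748300 in ≈ 1.430 in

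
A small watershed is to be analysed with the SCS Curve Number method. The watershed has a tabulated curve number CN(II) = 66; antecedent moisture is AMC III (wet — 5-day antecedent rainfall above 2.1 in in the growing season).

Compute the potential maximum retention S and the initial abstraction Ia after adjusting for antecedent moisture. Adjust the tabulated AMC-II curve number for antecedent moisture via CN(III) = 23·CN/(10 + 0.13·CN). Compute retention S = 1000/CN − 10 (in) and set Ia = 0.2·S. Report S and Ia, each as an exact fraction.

S = 1700/759 in ≈ 2.240 in; Ia = 340/759 in ≈ 0.448 in

Wet (AMC III): CN(III) = 23·66/(10 + 0.13·66) = 1518/(929/50) = 75900/929 ≈ 81.701
S = 1000/(75900/929) − 10 = 1700/759 in ≈ 2.240 in
Ia = 0.2·(1700/759) = 340/759 in ≈ 0.448 in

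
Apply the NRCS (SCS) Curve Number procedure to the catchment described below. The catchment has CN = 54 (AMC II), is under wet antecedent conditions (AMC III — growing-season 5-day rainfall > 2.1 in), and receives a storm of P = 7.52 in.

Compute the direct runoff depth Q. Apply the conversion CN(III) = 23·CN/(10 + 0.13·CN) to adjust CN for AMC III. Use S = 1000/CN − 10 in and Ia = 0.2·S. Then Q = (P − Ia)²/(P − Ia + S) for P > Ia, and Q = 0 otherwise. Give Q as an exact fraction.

CN(III) from CN(II)=54: (23·54)/(10 + 0.13·54) = 2700/37 ≈ 72.973
S = 1000/(2700/37) − 10 = 100/27 in ≈ 3.704 in
Initial abstraction Ia = S/5 = (100/27)/5 = 20/27 ≈ 0.741 in
P − Ia = 7.520 − 0.741 = 4576/675 ≈ 6.779 in (> 0, runoff occurs)
Q: (4576/675)² ÷ (7076/675) = 5234944/1194075 in (≈ 4.384 in)

Q = 5234944/1194075 in ≈ 4.384 in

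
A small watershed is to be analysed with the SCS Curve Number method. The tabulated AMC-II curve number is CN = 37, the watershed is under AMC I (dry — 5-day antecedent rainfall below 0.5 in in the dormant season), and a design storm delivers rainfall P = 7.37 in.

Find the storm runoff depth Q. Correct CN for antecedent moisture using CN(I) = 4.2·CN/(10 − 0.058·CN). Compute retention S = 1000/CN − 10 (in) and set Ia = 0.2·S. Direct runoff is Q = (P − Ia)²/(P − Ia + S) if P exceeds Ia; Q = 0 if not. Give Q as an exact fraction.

Adjust CN=37 to AMC I: 4.2·37/(10 − 0.058·37) → (777/5) ÷ (3927/500) = 3700/187 ≈ 19.786
Retention S: 1000/CN − 10 with CN=19.786 → S = 1500/37 ≈ 40.541 in
Initial abstraction Ia = S/5 = (1500/37)/5 = 300/37 ≈ 8.108 in
P = 7.370 ≤ Ia = 8.108 in: entire storm abstracted, Q = 0.

Q = 0 in ≈ 0.000 in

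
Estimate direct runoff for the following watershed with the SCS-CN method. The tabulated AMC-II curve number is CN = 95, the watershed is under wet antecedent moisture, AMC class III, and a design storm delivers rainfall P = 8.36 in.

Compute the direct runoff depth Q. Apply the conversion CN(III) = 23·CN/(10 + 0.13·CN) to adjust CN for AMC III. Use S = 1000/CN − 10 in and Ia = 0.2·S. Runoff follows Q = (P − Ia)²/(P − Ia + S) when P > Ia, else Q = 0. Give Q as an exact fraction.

Adjust CN=95 to AMC III: 23·95/(10 + 0.13·95) → 2185 ÷ (447/20) = 43700/447 ≈ 97.763
S = 1000/(43700/447) − 10 = 100/437 in ≈ 0.229 in
Ia = 0.2·(100/437) = 20/437 in ≈ 0.046 in
Since P=8.360 > Ia=0.046: effective rainfall P−Ia = 90833/10925 in
Q = (90833/10925)²/((90833/10925) + 100/437) = (8250633889/119355625)/(93333/10925) = 8250633889/1019663025 in ≈ 8.092 in

Q = 8250633889/1019663025 in ≈ 8.092 in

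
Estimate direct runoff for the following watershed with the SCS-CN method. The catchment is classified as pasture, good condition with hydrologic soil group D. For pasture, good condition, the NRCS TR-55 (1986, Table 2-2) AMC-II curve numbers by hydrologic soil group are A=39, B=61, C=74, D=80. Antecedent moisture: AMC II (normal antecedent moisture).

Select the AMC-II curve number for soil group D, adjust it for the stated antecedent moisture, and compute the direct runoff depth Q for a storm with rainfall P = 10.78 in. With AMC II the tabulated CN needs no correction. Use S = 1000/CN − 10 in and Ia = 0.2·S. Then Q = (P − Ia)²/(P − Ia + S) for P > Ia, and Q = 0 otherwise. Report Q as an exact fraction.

Q = 132098/15975 in ≈ 8.269 in

NRCS table: pasture, good condition, soil group D → CN(II) = 80
Average conditions: CN = 80 (no AMC adjustment).
Max retention: S = 1000/80 − 10 = 5/2 in (≈ 2.500 in)
Ia = 0.2·(5/2) = 1/2 in ≈ 0.500 in
P − Ia = 10.780 − 0.500 = 257/25 ≈ 10.280 in (> 0, runoff occurs)
Q = (257/25)²/((257/25) + 5/2) = (66049/625)/(639/50) = 132098/15975 in ≈ 8.269 in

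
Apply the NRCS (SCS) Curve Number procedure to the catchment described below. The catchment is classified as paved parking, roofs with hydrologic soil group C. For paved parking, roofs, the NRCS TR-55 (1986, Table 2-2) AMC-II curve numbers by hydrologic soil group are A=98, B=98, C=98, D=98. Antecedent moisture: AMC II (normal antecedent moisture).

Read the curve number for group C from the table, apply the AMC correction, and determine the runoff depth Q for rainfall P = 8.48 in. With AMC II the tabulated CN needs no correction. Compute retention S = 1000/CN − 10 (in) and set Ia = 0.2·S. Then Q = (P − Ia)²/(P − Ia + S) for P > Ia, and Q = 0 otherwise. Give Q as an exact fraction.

NRCS table: paved parking, roofs, soil group C → CN(II) = 98
CN(II) = 98; AMC II needs no correction.
Max retention: S = 1000/98 − 10 = 10/49 in (≈ 0.204 in)
Ia = 0.2S: 0.2·0.204 = 0.041 in (exactly 2/49)
P − Ia = 8.480 − 0.041 = 10338/1225 ≈ 8.439 in (> 0, runoff occurs)
Q: (10338/1225)² ÷ (10588/1225) = 26718561/3242575 in (≈ 8.240 in)

Q = 26718561/3242575 in ≈ 8.240 in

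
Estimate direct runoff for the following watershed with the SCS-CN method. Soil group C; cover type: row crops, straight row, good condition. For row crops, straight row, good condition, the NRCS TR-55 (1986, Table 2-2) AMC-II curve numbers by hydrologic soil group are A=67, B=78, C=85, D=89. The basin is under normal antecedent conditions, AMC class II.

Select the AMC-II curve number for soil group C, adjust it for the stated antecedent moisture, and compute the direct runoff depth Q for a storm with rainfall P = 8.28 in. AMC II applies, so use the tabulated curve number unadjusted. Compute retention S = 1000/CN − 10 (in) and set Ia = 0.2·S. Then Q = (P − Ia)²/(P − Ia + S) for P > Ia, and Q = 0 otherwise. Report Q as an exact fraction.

Q = 3783387/583525 in ≈ 6.484 in

NRCS table: row crops, straight row, good condition, soil group C → CN(II) = 85
CN(II) = 85; AMC II needs no correction.
Max retention: S = 1000/85 − 10 = 30/17 in (≈ 1.765 in)
Ia = 0.2·(30/17) = 6/17 in ≈ 0.353 in
Excess rainfall: 8.280 − 0.353 = 7.927 in; P > Ia so Q > 0
Runoff Q = (P−Ia)²/(P−Ia+S) = (7.927)²/(7.927+1.765) = 3783387/583525 ≈ 6.484 in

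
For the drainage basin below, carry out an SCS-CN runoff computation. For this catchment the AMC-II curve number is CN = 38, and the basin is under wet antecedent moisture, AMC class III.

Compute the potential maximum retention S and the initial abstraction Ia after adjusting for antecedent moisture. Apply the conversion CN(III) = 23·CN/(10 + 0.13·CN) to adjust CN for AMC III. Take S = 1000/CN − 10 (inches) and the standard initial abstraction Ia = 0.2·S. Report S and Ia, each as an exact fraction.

Adjust CN=38 to AMC III: 23·38/(10 + 0.13·38) → 874 ÷ (747/50) = 43700/747 ≈ 58.501
S = 1000/(43700/747) − 10 = 3100/437 in ≈ 7.094 in
Initial abstraction Ia = S/5 = (3100/437)/5 = 620/437 ≈ 1.419 in

S = 3100/437 in ≈ 7.094 in; Ia = 620/437 in ≈ 1.419 in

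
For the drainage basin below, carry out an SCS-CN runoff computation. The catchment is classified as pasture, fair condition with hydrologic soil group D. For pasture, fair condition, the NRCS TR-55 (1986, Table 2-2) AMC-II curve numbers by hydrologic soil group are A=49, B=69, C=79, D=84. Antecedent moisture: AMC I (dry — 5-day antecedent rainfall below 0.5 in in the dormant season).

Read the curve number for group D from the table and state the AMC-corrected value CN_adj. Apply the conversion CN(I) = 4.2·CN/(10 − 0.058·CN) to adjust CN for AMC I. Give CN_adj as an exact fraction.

NRCS table: pasture, fair condition, soil group D → CN(II) = 84
Adjust CN=84 to AMC I: 4.2·84/(10 − 0.058·84) → (1764/5) ÷ (641/125) = 44100/641 ≈ 68.799

CN_adj = 44100/641 ≈ 68.799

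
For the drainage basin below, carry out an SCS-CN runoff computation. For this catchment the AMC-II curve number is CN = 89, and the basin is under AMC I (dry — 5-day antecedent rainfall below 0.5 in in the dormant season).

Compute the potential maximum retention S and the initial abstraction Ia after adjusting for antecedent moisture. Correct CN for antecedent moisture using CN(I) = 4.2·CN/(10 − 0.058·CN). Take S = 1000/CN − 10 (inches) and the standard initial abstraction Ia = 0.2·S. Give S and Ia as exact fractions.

S = 5500/1869 in ≈ 2.943 in; Ia = 1100/1869 in ≈ 0.589 in

Dry (AMC I): CN(I) = 4.2·89/(10 − 0.058·89) = (1869/5)/(2419/500) = 186900/2419 ≈ 77.263
Max retention: S = 1000/(186900/2419) − 10 = 5500/1869 in (≈ 2.943 in)
Initial abstraction Ia = S/5 = (5500/1869)/5 = 1100/1869 ≈ 0.589 in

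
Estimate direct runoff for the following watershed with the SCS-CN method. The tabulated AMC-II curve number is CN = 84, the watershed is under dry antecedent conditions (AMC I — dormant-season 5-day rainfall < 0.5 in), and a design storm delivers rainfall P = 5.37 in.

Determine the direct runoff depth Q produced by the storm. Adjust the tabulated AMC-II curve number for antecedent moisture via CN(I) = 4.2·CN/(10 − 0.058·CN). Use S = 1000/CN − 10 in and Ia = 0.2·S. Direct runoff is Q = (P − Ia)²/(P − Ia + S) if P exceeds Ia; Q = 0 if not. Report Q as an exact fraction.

Q = 38736931489/17499629700 in ≈ 2.214 in

CN(I) from CN(II)=84: (4.2·84)/(10 − 0.058·84) = 44100/641 ≈ 68.799
S = 1000/(44100/641) − 10 = 2000/441 in ≈ 4.535 in
Initial abstraction Ia = S/5 = (2000/441)/5 = 400/441 ≈ 0.907 in
P − Ia = 5.370 − 0.907 = 196817/44100 ≈ 4.463 in (> 0, runoff occurs)
Runoff Q = (P−Ia)²/(P−Ia+S) = (4.463)²/(4.463+4.535) = 38736931489/17499629700 ≈ 2.214 in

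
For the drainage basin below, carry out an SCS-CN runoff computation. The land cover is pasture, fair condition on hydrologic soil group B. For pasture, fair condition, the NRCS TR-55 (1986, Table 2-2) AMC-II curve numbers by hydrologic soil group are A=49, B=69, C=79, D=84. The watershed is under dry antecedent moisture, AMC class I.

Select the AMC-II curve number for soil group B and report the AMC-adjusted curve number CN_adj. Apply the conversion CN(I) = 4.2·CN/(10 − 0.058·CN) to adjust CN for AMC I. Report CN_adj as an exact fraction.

NRCS table: pasture, fair condition, soil group B → CN(II) = 69
Adjust CN=69 to AMC I: 4.2·69/(10 − 0.058·69) → (1449/5) ÷ (2999/500) = 144900/2999 ≈ 48.316

CN_adj = 144900/2999 ≈ 48.316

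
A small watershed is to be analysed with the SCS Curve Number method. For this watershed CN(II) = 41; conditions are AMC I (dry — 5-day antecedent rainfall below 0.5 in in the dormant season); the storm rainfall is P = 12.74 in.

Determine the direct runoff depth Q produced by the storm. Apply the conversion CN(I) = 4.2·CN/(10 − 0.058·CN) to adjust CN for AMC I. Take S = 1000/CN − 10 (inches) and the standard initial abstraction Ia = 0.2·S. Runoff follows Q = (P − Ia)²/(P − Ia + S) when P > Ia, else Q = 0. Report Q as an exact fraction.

Adjust CN=41 to AMC I: 4.2·41/(10 − 0.058·41) → (861/5) ÷ (3811/500) = 86100/3811 ≈ 22.592
Max retention: S = 1000/(86100/3811) − 10 = 29500/861 in (≈ 34.262 in)
Ia = 0.2S: 0.2·34.262 = 6.852 in (exactly 5900/861)
Excess rainfall: 12.740 − 6.852 = 5.888 in; P > Ia so Q > 0
Q: (253457/43050)² ÷ (1728457/43050) = 64240450849/74410073850 in (≈ 0.863 in)

Q = 64240450849/74410073850 in ≈ 0.863 in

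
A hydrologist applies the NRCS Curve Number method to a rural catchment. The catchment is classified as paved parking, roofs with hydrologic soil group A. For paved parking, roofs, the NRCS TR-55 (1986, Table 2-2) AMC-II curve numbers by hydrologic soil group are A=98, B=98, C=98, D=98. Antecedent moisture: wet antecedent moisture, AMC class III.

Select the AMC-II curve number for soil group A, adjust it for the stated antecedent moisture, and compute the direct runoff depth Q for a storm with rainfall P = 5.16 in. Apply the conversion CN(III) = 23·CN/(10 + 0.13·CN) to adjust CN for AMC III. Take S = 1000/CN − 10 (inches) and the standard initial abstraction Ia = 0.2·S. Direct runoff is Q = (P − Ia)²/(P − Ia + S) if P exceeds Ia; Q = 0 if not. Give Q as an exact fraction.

Q = 20991083689/4152516025 in ≈ 5.055 in

NRCS table: paved parking, roofs, soil group A → CN(II) = 98
Wet (AMC III): CN(III) = 23·98/(10 + 0.13·98) = 2254/(1137/50) = 112700/1137 ≈ 99.120
Retention S: 1000/CN − 10 with CN=99.120 → S = 100/1127 ≈ 0.089 in
Ia = 0.2S: 0.2·0.089 = 0.018 in (exactly 20/1127)
Since P=5.160 > Ia=0.018: effective rainfall P−Ia = 144883/28175 in
Runoff Q = (P−Ia)²/(P−Ia+S) = (5.142)²/(5.142+0.089) = 20991083689/4152516025 ≈ 5.055 in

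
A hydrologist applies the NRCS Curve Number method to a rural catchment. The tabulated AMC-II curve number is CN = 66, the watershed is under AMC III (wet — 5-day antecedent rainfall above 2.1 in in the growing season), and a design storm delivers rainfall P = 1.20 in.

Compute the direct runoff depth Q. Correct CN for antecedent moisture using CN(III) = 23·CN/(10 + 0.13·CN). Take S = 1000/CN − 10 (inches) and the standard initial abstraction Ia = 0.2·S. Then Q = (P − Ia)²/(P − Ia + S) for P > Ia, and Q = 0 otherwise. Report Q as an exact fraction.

Q = 4072658/21544215 in ≈ 0.189 in

Adjust CN=66 to AMC III: 23·66/(10 + 0.13·66) → 1518 ÷ (929/50) = 75900/929 ≈ 81.701
S = 1000/(75900/929) − 10 = 1700/759 in ≈ 2.240 in
Ia = 0.2S: 0.2·2.240 = 0.448 in (exactly 340/759)
Excess rainfall: 1.200 − 0.448 = 0.752 in; P > Ia so Q > 0
Q = (2854/3795)²/((2854/3795) + 1700/759) = (8145316/14402025)/(11354/3795) = 4072658/21544215 in ≈ 0.189 in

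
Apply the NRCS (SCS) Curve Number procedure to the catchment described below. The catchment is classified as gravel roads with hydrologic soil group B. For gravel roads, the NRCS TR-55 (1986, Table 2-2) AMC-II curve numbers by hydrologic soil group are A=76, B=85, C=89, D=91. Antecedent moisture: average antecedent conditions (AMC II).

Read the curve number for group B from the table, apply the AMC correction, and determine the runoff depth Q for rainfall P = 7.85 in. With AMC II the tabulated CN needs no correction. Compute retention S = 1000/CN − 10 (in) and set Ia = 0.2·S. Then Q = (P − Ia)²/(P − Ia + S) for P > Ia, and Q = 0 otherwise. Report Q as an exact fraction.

Q = 6497401/1070660 in ≈ 6.069 in

NRCS table: gravel roads, soil group B → CN(II) = 85
Average conditions: CN = 85 (no AMC adjustment).
Retention S: 1000/CN − 10 with CN=85.000 → S = 30/17 ≈ 1.765 in
Initial abstraction Ia = S/5 = (30/17)/5 = 6/17 ≈ 0.353 in
Excess rainfall: 7.850 − 0.353 = 7.497 in; P > Ia so Q > 0
Runoff Q = (P−Ia)²/(P−Ia+S) = (7.497)²/(7.497+1.765) = 6497401/1070660 ≈ 6.069 in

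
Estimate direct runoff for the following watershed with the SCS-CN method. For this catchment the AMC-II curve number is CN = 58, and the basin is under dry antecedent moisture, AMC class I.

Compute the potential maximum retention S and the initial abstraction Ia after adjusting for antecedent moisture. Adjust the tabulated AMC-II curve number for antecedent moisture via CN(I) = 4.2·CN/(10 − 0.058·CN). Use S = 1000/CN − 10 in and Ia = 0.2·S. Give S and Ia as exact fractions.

S = 500/29 in ≈ 17.241 in; Ia = 100/29 in ≈ 3.448 in

Adjust CN=58 to AMC I: 4.2·58/(10 − 0.058·58) → (1218/5) ÷ (1659/250) = 2900/79 ≈ 36.709
Max retention: S = 1000/(2900/79) − 10 = 500/29 in (≈ 17.241 in)
Ia = 0.2·(500/29) = 100/29 in ≈ 3.448 in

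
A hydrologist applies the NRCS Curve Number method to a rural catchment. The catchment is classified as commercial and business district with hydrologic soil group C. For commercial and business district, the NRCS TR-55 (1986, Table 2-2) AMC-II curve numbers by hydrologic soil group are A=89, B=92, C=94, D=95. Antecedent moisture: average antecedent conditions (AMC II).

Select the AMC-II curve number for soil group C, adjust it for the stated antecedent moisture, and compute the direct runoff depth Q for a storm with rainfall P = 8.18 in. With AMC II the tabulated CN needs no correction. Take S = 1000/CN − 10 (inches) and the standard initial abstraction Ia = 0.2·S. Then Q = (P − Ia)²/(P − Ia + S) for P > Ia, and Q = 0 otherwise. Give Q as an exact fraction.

NRCS table: commercial and business district, soil group C → CN(II) = 94
Average conditions: CN = 94 (no AMC adjustment).
Max retention: S = 1000/94 − 10 = 30/47 in (≈ 0.638 in)
Ia = 0.2·(30/47) = 6/47 in ≈ 0.128 in
Since P=8.180 > Ia=0.128: effective rainfall P−Ia = 18923/2350 in
Runoff Q = (P−Ia)²/(P−Ia+S) = (8.052)²/(8.052+0.638) = 358079929/47994050 ≈ 7.461 in

Q = 358079929/47994050 in ≈ 7.461 in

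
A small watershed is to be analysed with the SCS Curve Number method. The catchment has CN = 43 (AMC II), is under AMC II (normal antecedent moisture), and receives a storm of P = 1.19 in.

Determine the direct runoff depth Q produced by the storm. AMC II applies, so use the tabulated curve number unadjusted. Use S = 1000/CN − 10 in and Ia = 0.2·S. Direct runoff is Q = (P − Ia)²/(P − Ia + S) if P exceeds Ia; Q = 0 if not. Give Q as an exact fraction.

Q = 0 in ≈ 0.000 in

Average conditions: CN = 43 (no AMC adjustment).
S = 1000/43 − 10 = 570/43 in ≈ 13.256 in
Initial abstraction Ia = S/5 = (570/43)/5 = 114/43 ≈ 2.651 in
P = 1.190 ≤ Ia = 2.651 in: entire storm abstracted, Q = 0.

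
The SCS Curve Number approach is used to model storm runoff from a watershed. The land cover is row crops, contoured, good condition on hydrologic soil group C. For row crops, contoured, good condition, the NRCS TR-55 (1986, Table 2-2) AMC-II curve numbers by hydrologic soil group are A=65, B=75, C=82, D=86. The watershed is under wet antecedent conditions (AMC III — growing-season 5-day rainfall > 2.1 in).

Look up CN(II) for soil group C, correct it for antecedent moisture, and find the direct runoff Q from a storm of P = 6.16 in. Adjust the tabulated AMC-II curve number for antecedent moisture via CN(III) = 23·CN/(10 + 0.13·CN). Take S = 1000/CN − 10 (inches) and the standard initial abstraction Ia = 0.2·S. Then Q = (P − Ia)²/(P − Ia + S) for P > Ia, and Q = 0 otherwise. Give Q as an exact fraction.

Q = 9901340642/1923979325 in ≈ 5.146 in

NRCS table: row crops, contoured, good condition, soil group C → CN(II) = 82
CN(III) from CN(II)=82: (23·82)/(10 + 0.13·82) = 94300/1033 ≈ 91.288
Max retention: S = 1000/(94300/1033) − 10 = 900/943 in (≈ 0.954 in)
Ia = 0.2S: 0.2·0.954 = 0.191 in (exactly 180/943)
Excess rainfall: 6.160 − 0.191 = 5.969 in; P > Ia so Q > 0
Runoff Q = (P−Ia)²/(P−Ia+S) = (5.969)²/(5.969+0.954) = 9901340642/1923979325 ≈ 5.146 in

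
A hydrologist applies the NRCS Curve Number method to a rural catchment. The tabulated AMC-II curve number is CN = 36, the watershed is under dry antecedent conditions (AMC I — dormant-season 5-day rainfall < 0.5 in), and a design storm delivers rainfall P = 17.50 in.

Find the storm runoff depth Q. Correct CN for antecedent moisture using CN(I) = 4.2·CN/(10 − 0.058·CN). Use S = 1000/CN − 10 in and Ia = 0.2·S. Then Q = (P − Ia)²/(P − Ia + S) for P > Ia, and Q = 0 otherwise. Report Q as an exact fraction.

Q = 2332445/1467774 in ≈ 1.589 in

CN(I) from CN(II)=36: (4.2·36)/(10 − 0.058·36) = 18900/989 ≈ 19.110
Retention S: 1000/CN − 10 with CN=19.110 → S = 8000/189 ≈ 42.328 in
Ia = 0.2S: 0.2·42.328 = 8.466 in (exactly 1600/189)
P − Ia = 17.500 − 8.466 = 3415/378 ≈ 9.034 in (> 0, runoff occurs)
Q = (3415/378)²/((3415/378) + 8000/189) = (11662225/142884)/(19415/378) = 2332445/1467774 in ≈ 1.589 in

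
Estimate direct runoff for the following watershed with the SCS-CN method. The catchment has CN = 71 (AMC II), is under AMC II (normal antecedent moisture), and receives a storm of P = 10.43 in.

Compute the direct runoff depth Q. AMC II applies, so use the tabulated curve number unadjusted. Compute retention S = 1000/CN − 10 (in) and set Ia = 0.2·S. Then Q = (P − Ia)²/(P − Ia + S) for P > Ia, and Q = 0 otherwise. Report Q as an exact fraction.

AMC II — tabulated CN = 71 applies directly.
Max retention: S = 1000/71 − 10 = 290/71 in (≈ 4.085 in)
Ia = 0.2·(290/71) = 58/71 in ≈ 0.817 in
P − Ia = 10.430 − 0.817 = 68253/7100 ≈ 9.613 in (> 0, runoff occurs)
Q = (68253/7100)²/((68253/7100) + 290/71) = (4658472009/50410000)/(97253/7100) = 4658472009/690496300 in ≈ 6.747 in

Q = 4658472009/690496300 in ≈ 6.747 in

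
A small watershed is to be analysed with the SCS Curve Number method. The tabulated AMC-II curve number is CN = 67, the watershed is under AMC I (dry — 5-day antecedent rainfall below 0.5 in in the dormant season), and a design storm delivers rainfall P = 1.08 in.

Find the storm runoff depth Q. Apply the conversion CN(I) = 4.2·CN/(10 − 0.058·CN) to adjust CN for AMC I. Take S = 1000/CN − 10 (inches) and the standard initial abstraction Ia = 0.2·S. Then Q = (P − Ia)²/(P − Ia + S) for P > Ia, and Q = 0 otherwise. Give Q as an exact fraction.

Dry (AMC I): CN(I) = 4.2·67/(10 − 0.058·67) = (1407/5)/(3057/500) = 46900/1019 ≈ 46.026
Max retention: S = 1000/(46900/1019) − 10 = 5500/469 in (≈ 11.727 in)
Initial abstraction Ia = S/5 = (5500/469)/5 = 1100/469 ≈ 2.345 in
P = 1.080 ≤ Ia = 2.345 in: entire storm abstracted, Q = 0.

Q = 0 in ≈ 0.000 in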